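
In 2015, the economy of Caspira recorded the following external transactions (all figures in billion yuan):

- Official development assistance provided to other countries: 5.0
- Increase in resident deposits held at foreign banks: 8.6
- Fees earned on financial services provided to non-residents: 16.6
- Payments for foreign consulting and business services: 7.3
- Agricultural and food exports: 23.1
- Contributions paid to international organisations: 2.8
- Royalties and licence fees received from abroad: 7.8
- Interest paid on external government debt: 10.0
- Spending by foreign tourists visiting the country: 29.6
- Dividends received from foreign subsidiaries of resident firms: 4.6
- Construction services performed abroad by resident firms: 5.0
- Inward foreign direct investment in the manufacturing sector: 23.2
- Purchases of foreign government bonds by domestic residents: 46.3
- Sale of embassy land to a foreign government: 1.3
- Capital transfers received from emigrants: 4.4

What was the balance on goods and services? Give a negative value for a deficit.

Goods: 23.1
Services: 7.8 + 5.0 + 29.6 - 7.3 + 16.6 = 51.7
Trade balance = 23.1 + 51.7 = 74.8
(Excluded from the trade balance — secondary income: official development assistance provided to other countries 5.0, contributions paid to international organisations 2.8; financial account: increase in resident deposits held at foreign banks 8.6, inward foreign direct investment in the manufacturing sector 23.2, purchases of foreign government bonds by domestic residents 46.3; primary income: interest paid on external government debt 10.0, dividends received from foreign subsidiaries of resident firms 4.6; capital account: sale of embassy land to a foreign government 1.3, capital transfers received from emigrants 4.4.)

74.8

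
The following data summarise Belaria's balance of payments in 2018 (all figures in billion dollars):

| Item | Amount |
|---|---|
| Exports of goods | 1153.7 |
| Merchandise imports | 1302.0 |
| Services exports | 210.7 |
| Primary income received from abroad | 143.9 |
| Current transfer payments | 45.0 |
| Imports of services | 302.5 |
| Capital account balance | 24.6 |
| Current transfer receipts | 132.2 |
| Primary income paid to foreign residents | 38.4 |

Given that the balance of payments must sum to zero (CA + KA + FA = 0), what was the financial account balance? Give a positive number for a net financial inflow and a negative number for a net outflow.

Goods balance = 1153.7 - 1302.0 = -148.3
Services balance = 210.7 - 302.5 = -91.8
Trade balance (goods + services) = -148.3 + (-91.8) = -240.1
Net primary income = 143.9 - 38.4 = 105.5
Net secondary income = 132.2 - 45.0 = 87.2
Current account = -240.1 + 105.5 + 87.2 = -47.4
Financial account = -(-47.4 + 24.6) = 22.8

22.8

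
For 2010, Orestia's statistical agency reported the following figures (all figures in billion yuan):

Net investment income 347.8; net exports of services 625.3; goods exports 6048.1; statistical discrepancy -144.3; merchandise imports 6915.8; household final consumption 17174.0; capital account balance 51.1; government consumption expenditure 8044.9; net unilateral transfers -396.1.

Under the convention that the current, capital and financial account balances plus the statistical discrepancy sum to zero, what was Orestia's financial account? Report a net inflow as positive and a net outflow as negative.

383.9

Goods balance = 6048.1 - 6915.8 = -867.7
Services balance = 625.3
Trade balance (goods + services) = -867.7 + 625.3 = -242.4
Net primary income = 347.8
Net secondary income = -396.1
Current account = -242.4 + 347.8 + (-396.1) = -290.7
Financial account = -(-290.7 + 51.1 + (-144.3)) = 383.9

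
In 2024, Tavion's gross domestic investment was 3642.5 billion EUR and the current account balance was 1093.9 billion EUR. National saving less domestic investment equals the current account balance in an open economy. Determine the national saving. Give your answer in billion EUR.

S = I + CA = 3642.5 + 1093.9 = 4736.4

4736.4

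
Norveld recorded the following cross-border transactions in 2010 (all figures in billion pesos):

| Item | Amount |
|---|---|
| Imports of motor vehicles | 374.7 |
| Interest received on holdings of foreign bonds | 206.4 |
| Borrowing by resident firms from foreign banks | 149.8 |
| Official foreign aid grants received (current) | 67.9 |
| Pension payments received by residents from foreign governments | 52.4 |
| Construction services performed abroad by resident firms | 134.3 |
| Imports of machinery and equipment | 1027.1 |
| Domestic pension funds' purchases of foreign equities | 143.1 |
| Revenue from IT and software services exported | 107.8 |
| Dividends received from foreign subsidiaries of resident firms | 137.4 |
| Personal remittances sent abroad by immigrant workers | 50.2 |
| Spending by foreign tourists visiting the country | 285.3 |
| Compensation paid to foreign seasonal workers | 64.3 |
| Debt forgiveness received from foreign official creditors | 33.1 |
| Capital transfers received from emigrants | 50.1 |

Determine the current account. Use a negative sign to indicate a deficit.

-524.8

Goods: -374.7 - 1027.1 = -1401.8
Services: 134.3 + 107.8 + 285.3 = 527.4
Primary income: 137.4 - 64.3 + 206.4 = 279.5
Secondary income: 67.9 + 52.4 - 50.2 = 70.1
Current account = (-1401.8) + 527.4 + 279.5 + 70.1 = -524.8
(Excluded from the current account — financial account: borrowing by resident firms from foreign banks 149.8, domestic pension funds' purchases of foreign equities 143.1; capital account: debt forgiveness received from foreign official creditors 33.1, capital transfers received from emigrants 50.1.)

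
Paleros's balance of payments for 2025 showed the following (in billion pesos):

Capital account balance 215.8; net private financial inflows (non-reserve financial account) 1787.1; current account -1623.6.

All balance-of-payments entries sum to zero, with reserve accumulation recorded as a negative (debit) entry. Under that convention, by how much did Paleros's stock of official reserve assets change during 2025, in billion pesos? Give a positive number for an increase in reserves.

Official reserve transactions balance = -((-1623.6) + 215.8 + 1787.1) = -379.3
An accumulation of reserves is recorded as a debit (negative entry), so the change in the stock of reserves is the negative of that balance.
Change in official reserves = -(-379.3) = 379.3

379.3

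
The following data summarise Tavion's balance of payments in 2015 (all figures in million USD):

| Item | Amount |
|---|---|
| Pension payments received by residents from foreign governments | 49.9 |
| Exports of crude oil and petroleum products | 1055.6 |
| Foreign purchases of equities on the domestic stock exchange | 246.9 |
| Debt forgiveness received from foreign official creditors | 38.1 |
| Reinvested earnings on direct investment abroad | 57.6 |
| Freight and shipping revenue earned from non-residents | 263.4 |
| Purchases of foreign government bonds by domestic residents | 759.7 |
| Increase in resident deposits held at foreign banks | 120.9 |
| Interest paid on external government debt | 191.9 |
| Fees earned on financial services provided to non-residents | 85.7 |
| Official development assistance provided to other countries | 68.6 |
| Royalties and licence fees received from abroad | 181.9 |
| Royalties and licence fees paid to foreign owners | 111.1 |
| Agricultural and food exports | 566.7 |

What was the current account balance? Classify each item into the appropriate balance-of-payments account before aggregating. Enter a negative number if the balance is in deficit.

1889.2

Goods: 1055.6 + 566.7 = 1622.3
Services: 85.7 + 181.9 + 263.4 - 111.1 = 419.9
Primary income: 57.6 - 191.9 = -134.3
Secondary income: -68.6 + 49.9 = -18.7
Current account = 1622.3 + 419.9 + (-134.3) + (-18.7) = 1889.2
(Excluded from the current account — financial account: foreign purchases of equities on the domestic stock exchange 246.9, purchases of foreign government bonds by domestic residents 759.7, increase in resident deposits held at foreign banks 120.9; capital account: debt forgiveness received from foreign official creditors 38.1.)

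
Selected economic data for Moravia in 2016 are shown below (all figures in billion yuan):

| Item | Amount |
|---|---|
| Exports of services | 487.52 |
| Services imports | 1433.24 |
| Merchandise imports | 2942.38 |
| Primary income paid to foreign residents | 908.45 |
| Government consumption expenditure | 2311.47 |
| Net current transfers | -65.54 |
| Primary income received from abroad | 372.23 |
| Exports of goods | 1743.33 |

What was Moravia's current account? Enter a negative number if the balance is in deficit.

Goods balance = 1743.33 - 2942.38 = -1199.05
Services balance = 487.52 - 1433.24 = -945.72
Trade balance (goods + services) = -1199.05 + (-945.72) = -2144.77
Net primary income = 372.23 - 908.45 = -536.22
Net secondary income = -65.54
Current account = -2144.77 + (-536.22) + (-65.54) = -2746.53

-2746.53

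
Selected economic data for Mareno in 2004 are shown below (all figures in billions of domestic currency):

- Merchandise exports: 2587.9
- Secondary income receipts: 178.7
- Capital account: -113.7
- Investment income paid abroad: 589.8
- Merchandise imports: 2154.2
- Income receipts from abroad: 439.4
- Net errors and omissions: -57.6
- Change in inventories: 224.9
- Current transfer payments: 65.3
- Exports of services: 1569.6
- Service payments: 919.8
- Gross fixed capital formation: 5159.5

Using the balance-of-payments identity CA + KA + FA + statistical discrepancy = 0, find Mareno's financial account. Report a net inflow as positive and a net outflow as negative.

Goods balance = 2587.9 - 2154.2 = 433.7
Services balance = 1569.6 - 919.8 = 649.8
Trade balance (goods + services) = 433.7 + 649.8 = 1083.5
Net primary income = 439.4 - 589.8 = -150.4
Net secondary income = 178.7 - 65.3 = 113.4
Current account = 1083.5 + (-150.4) + 113.4 = 1046.5
Financial account = -(1046.5 + (-113.7) + (-57.6)) = -875.2

-875.2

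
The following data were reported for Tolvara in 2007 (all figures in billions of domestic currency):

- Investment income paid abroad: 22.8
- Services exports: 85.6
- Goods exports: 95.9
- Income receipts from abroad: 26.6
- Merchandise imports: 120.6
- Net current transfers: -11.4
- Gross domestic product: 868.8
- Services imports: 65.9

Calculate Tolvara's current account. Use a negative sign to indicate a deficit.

Goods balance = 95.9 - 120.6 = -24.7
Services balance = 85.6 - 65.9 = 19.7
Trade balance (goods + services) = -24.7 + 19.7 = -5.0
Net primary income = 26.6 - 22.8 = 3.8
Net secondary income = -11.4
Current account = -5.0 + 3.8 + (-11.4) = -12.6

-12.6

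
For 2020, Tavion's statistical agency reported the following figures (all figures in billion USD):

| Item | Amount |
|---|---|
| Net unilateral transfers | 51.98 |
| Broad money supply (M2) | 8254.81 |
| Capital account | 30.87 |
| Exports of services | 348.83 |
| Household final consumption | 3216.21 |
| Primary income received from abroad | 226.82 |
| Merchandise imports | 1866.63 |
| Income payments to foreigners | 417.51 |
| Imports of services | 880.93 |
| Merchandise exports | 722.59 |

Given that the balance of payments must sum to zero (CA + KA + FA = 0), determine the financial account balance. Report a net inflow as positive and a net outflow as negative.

Goods balance = 722.59 - 1866.63 = -1144.04
Services balance = 348.83 - 880.93 = -532.10
Trade balance (goods + services) = -1144.04 + (-532.10) = -1676.14
Net primary income = 226.82 - 417.51 = -190.69
Net secondary income = 51.98
Current account = -1676.14 + (-190.69) + 51.98 = -1814.85
Financial account = -(-1814.85 + 30.87) = 1783.98

1783.98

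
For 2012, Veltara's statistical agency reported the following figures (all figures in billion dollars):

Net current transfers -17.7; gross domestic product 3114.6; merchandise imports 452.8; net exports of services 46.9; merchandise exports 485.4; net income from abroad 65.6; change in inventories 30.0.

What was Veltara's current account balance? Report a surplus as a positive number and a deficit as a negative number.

127.4

Goods balance = 485.4 - 452.8 = 32.6
Services balance = 46.9
Trade balance (goods + services) = 32.6 + 46.9 = 79.5
Net primary income = 65.6
Net secondary income = -17.7
Current account = 79.5 + 65.6 + (-17.7) = 127.4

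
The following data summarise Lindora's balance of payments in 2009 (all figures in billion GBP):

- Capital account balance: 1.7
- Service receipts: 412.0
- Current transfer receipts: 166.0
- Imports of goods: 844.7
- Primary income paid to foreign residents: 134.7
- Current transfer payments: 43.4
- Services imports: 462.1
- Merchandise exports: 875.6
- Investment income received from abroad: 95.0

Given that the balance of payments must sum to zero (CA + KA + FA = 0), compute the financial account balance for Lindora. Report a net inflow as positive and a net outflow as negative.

-65.4

Goods balance = 875.6 - 844.7 = 30.9
Services balance = 412.0 - 462.1 = -50.1
Trade balance (goods + services) = 30.9 + (-50.1) = -19.2
Net primary income = 95.0 - 134.7 = -39.7
Net secondary income = 166.0 - 43.4 = 122.6
Current account = -19.2 + (-39.7) + 122.6 = 63.7
Financial account = -(63.7 + 1.7) = -65.4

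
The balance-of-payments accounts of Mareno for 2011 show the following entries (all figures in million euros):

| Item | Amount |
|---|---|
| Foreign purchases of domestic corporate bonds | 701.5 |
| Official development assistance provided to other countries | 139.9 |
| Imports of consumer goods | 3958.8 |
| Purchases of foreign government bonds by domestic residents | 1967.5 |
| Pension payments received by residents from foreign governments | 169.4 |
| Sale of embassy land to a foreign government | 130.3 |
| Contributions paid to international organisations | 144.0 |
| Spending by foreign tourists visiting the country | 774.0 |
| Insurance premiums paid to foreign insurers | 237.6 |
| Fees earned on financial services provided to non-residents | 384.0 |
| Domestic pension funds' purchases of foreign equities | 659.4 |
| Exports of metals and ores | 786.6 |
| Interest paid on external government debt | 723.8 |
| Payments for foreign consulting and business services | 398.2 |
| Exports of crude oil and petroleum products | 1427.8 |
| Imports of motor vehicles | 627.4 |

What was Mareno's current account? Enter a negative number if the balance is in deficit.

Goods: -627.4 + 786.6 + 1427.8 - 3958.8 = -2371.8
Services: 774.0 - 398.2 - 237.6 + 384.0 = 522.2
Primary income: -723.8
Secondary income: -139.9 + 169.4 - 144.0 = -114.5
Current account = (-2371.8) + 522.2 + (-723.8) + (-114.5) = -2687.9
(Excluded from the current account — financial account: foreign purchases of domestic corporate bonds 701.5, purchases of foreign government bonds by domestic residents 1967.5, domestic pension funds' purchases of foreign equities 659.4; capital account: sale of embassy land to a foreign government 130.3.)

-2687.9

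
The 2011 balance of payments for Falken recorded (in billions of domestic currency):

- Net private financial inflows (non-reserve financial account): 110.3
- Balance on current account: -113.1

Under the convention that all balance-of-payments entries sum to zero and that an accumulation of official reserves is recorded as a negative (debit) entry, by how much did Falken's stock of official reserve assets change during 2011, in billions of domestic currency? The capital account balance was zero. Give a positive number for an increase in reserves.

-2.8

Official reserve transactions balance = -((-113.1) + 110.3) = 2.8
An accumulation of reserves is recorded as a debit (negative entry), so the change in the stock of reserves is the negative of that balance.
Change in official reserves = -(2.8) = -2.8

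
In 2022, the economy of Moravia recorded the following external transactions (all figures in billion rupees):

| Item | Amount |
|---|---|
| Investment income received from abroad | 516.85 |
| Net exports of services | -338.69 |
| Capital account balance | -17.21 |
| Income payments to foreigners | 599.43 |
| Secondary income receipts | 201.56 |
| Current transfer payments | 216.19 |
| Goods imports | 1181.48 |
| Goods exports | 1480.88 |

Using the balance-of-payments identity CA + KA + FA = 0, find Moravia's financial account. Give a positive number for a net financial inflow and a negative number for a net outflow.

153.71

Goods balance = 1480.88 - 1181.48 = 299.40
Services balance = -338.69
Trade balance (goods + services) = 299.40 + (-338.69) = -39.29
Net primary income = 516.85 - 599.43 = -82.58
Net secondary income = 201.56 - 216.19 = -14.63
Current account = -39.29 + (-82.58) + (-14.63) = -136.50
Financial account = -(-136.50 + (-17.21)) = 153.71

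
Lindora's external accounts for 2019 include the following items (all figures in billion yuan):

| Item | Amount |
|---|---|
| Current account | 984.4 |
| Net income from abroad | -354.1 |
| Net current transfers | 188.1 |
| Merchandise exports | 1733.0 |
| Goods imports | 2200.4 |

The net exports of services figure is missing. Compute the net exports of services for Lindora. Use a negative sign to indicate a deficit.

1617.8

Current account = goods balance + services balance + net primary income + net secondary income
Sum of the known components = -633.4
Net exports of services = CA - (known components) = 984.4 - (-633.4) = 1617.8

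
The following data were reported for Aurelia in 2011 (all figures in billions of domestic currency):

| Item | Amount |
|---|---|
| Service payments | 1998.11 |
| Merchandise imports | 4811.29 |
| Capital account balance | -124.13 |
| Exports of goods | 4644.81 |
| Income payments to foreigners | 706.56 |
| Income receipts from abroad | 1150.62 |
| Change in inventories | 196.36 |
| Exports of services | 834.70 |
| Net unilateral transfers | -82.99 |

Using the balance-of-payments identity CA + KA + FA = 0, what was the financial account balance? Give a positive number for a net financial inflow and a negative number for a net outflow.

1092.95

Goods balance = 4644.81 - 4811.29 = -166.48
Services balance = 834.70 - 1998.11 = -1163.41
Trade balance (goods + services) = -166.48 + (-1163.41) = -1329.89
Net primary income = 1150.62 - 706.56 = 444.06
Net secondary income = -82.99
Current account = -1329.89 + 444.06 + (-82.99) = -968.82
Financial account = -(-968.82 + (-124.13)) = 1092.95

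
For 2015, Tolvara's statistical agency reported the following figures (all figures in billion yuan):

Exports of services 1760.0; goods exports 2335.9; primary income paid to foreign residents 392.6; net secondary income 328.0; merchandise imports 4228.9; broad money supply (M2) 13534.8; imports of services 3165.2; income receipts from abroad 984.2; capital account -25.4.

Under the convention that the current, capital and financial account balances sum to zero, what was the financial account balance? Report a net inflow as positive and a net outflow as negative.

Goods balance = 2335.9 - 4228.9 = -1893.0
Services balance = 1760.0 - 3165.2 = -1405.2
Trade balance (goods + services) = -1893.0 + (-1405.2) = -3298.2
Net primary income = 984.2 - 392.6 = 591.6
Net secondary income = 328.0
Current account = -3298.2 + 591.6 + 328.0 = -2378.6
Financial account = -(-2378.6 + (-25.4)) = 2404.0

2404.0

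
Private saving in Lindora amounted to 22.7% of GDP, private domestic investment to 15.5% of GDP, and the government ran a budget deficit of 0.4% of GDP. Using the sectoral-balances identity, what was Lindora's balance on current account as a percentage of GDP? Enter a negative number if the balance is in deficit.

6.8

By the sectoral-balances identity, CA = (S_private - I) + (T - G).
Private balance = 22.7 - 15.5 = 7.2
Government balance (T - G) = -0.4
CA = 7.2 + (-0.4) = 6.8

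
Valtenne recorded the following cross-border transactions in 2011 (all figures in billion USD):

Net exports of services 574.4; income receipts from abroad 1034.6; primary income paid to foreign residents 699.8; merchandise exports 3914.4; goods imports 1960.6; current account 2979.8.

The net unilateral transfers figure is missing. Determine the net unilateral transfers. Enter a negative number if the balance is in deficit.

Current account = goods balance + services balance + net primary income + net secondary income
Sum of the known components = 2863.0
Net unilateral transfers = CA - (known components) = 2979.8 - 2863.0 = 116.8

116.8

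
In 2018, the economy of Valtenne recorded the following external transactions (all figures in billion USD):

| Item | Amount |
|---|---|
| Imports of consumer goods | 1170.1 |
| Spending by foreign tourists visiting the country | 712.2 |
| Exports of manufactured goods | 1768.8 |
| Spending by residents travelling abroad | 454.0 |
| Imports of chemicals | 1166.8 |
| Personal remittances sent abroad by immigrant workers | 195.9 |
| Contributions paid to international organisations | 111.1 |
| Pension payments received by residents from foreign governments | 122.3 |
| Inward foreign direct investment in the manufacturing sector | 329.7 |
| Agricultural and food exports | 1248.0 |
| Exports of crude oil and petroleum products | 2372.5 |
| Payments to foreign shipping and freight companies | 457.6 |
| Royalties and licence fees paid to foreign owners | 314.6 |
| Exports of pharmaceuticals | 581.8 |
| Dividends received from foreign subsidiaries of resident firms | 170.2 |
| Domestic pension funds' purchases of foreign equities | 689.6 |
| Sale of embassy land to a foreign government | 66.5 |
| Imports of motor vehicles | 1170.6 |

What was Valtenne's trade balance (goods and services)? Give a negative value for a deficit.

Goods: 2372.5 + 1768.8 + 581.8 - 1170.6 - 1170.1 - 1166.8 + 1248.0 = 2463.6
Services: -457.6 - 454.0 - 314.6 + 712.2 = -514.0
Trade balance = 2463.6 + (-514.0) = 1949.6
(Excluded from the trade balance — secondary income: personal remittances sent abroad by immigrant workers 195.9, contributions paid to international organisations 111.1, pension payments received by residents from foreign governments 122.3; financial account: inward foreign direct investment in the manufacturing sector 329.7, domestic pension funds' purchases of foreign equities 689.6; primary income: dividends received from foreign subsidiaries of resident firms 170.2; capital account: sale of embassy land to a foreign government 66.5.)

1949.6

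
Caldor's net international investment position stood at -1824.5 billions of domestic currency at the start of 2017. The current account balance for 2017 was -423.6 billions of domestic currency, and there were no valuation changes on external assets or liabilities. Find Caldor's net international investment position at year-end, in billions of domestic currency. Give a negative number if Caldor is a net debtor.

-2248.1

With no valuation effects, change in NIIP = current account = -423.6
End-of-year NIIP = -1824.5 + (-423.6) = -2248.1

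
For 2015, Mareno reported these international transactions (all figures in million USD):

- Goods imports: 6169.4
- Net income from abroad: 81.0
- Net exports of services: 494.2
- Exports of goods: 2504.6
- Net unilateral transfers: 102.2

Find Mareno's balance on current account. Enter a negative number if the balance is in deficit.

Goods balance = 2504.6 - 6169.4 = -3664.8
Services balance = 494.2
Trade balance (goods + services) = -3664.8 + 494.2 = -3170.6
Net primary income = 81.0
Net secondary income = 102.2
Current account = -3170.6 + 81.0 + 102.2 = -2987.4

-2987.4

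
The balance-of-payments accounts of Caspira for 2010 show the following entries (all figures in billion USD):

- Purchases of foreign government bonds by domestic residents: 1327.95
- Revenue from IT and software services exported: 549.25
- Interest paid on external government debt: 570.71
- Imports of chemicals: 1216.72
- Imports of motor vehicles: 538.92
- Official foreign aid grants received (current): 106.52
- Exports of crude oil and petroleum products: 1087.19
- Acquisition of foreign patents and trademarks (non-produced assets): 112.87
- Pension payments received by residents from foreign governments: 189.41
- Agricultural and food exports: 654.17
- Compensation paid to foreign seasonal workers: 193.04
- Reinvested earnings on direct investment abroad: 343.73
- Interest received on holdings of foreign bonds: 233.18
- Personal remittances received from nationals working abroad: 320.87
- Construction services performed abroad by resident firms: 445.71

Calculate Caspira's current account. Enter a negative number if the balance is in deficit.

Goods: 1087.19 - 538.92 + 654.17 - 1216.72 = -14.28
Services: 445.71 + 549.25 = 994.96
Primary income: 233.18 + 343.73 - 570.71 - 193.04 = -186.84
Secondary income: 320.87 + 106.52 + 189.41 = 616.80
Current account = (-14.28) + 994.96 + (-186.84) + 616.80 = 1410.64
(Excluded from the current account — financial account: purchases of foreign government bonds by domestic residents 1327.95; capital account: acquisition of foreign patents and trademarks (non-produced assets) 112.87.)

1410.64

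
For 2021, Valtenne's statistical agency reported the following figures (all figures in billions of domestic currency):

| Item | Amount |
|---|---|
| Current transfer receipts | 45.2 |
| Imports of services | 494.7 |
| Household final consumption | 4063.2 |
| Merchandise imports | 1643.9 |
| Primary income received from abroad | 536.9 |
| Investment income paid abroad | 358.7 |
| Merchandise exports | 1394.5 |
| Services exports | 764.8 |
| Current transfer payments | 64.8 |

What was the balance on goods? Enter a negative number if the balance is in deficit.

-249.4

Goods balance = 1394.5 - 1643.9 = -249.4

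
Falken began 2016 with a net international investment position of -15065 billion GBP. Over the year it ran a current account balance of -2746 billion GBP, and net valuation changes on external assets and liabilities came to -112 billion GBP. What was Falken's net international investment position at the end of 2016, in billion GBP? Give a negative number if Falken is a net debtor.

Change in NIIP = current account + net valuation change = -2746 + (-112) = -2858
End-of-year NIIP = -15065 + (-2858) = -17923

-17923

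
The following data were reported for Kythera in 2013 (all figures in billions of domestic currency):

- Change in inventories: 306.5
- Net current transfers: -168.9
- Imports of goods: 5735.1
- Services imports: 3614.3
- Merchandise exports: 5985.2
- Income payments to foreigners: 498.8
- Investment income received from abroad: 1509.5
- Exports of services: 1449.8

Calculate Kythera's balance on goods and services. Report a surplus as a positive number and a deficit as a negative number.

Goods balance = 5985.2 - 5735.1 = 250.1
Services balance = 1449.8 - 3614.3 = -2164.5
Trade balance (goods + services) = 250.1 + (-2164.5) = -1914.4

-1914.4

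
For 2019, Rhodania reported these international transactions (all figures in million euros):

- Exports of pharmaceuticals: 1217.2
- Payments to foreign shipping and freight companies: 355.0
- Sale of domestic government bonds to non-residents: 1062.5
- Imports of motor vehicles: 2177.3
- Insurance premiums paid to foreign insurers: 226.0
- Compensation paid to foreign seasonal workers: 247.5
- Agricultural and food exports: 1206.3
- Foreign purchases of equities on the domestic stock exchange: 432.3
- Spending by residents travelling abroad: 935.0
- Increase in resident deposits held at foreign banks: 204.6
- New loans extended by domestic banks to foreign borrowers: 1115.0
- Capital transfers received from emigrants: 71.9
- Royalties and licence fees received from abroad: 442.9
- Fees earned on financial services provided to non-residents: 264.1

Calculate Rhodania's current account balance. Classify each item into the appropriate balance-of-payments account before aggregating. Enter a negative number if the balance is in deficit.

-810.3

Goods: -2177.3 + 1206.3 + 1217.2 = 246.2
Services: -226.0 - 355.0 + 264.1 - 935.0 + 442.9 = -809.0
Primary income: -247.5
Current account = 246.2 + (-809.0) + (-247.5) = -810.3
(Excluded from the current account — financial account: sale of domestic government bonds to non-residents 1062.5, foreign purchases of equities on the domestic stock exchange 432.3, increase in resident deposits held at foreign banks 204.6, new loans extended by domestic banks to foreign borrowers 1115.0; capital account: capital transfers received from emigrants 71.9.)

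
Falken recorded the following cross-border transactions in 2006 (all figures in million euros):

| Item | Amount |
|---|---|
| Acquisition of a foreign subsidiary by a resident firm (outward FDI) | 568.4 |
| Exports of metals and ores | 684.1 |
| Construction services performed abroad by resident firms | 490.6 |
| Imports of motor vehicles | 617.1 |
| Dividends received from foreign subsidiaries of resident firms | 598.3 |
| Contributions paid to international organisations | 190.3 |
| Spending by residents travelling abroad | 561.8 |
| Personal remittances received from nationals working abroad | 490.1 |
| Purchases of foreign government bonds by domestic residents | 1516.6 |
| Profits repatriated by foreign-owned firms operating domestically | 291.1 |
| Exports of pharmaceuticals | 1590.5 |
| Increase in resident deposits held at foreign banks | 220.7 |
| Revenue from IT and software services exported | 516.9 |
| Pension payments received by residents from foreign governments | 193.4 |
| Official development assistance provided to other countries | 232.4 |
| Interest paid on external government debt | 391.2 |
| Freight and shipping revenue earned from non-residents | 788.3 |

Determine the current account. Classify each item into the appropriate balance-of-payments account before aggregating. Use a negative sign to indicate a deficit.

Goods: -617.1 + 1590.5 + 684.1 = 1657.5
Services: 490.6 + 788.3 + 516.9 - 561.8 = 1234.0
Primary income: 598.3 - 291.1 - 391.2 = -84.0
Secondary income: -190.3 + 193.4 + 490.1 - 232.4 = 260.8
Current account = 1657.5 + 1234.0 + (-84.0) + 260.8 = 3068.3
(Excluded from the current account — financial account: acquisition of a foreign subsidiary by a resident firm (outward FDI) 568.4, purchases of foreign government bonds by domestic residents 1516.6, increase in resident deposits held at foreign banks 220.7.)

3068.3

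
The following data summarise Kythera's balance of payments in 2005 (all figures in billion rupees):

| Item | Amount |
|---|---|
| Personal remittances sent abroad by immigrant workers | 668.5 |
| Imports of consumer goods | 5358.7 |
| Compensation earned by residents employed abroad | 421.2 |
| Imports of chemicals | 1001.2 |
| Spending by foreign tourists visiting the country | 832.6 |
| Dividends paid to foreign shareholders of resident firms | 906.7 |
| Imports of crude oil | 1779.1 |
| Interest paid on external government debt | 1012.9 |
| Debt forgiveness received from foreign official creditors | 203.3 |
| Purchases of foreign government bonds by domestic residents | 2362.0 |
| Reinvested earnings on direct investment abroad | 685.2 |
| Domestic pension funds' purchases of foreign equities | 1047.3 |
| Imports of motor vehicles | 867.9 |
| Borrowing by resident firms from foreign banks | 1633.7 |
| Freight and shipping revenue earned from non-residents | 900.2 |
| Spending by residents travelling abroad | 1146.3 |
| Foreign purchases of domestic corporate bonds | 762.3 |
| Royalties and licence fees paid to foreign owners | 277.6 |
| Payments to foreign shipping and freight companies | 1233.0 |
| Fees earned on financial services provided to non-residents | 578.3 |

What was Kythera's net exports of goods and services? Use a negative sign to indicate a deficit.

Goods: -1779.1 - 867.9 - 5358.7 - 1001.2 = -9006.9
Services: -1146.3 + 832.6 + 900.2 - 277.6 + 578.3 - 1233.0 = -345.8
Trade balance = -9006.9 + (-345.8) = -9352.7
(Excluded from the trade balance — secondary income: personal remittances sent abroad by immigrant workers 668.5; primary income: compensation earned by residents employed abroad 421.2, dividends paid to foreign shareholders of resident firms 906.7, interest paid on external government debt 1012.9, reinvested earnings on direct investment abroad 685.2; capital account: debt forgiveness received from foreign official creditors 203.3; financial account: purchases of foreign government bonds by domestic residents 2362.0, domestic pension funds' purchases of foreign equities 1047.3, borrowing by resident firms from foreign banks 1633.7, foreign purchases of domestic corporate bonds 762.3.)

-9352.7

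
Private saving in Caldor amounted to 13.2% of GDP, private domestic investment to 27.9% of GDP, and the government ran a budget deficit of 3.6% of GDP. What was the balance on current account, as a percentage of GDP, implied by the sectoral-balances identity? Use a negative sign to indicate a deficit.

-18.3

By the sectoral-balances identity, CA = (S_private - I) + (T - G).
Private balance = 13.2 - 27.9 = -14.7
Government balance (T - G) = -3.6
CA = -14.7 + (-3.6) = -18.3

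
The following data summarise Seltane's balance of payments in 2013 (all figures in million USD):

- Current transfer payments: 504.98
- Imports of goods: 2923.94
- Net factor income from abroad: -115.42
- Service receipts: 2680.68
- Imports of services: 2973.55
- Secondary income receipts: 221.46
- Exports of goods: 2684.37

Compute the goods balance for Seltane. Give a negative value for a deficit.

-239.57

Goods balance = 2684.37 - 2923.94 = -239.57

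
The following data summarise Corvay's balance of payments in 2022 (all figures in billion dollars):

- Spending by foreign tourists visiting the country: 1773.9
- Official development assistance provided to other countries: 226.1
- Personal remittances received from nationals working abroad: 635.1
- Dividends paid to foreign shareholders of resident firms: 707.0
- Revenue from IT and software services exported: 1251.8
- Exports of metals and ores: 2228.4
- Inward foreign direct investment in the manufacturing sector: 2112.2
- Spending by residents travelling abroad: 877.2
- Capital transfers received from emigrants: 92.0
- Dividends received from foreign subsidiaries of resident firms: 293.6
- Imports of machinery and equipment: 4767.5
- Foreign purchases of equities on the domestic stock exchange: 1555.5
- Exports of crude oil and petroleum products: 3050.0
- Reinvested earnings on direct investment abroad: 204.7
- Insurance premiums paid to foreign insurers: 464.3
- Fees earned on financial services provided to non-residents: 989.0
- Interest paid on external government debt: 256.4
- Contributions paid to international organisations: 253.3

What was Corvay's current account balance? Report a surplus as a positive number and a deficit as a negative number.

2874.7

Goods: -4767.5 + 2228.4 + 3050.0 = 510.9
Services: 1773.9 - 877.2 - 464.3 + 1251.8 + 989.0 = 2673.2
Primary income: 204.7 - 707.0 - 256.4 + 293.6 = -465.1
Secondary income: -253.3 - 226.1 + 635.1 = 155.7
Current account = 510.9 + 2673.2 + (-465.1) + 155.7 = 2874.7
(Excluded from the current account — financial account: inward foreign direct investment in the manufacturing sector 2112.2, foreign purchases of equities on the domestic stock exchange 1555.5; capital account: capital transfers received from emigrants 92.0.)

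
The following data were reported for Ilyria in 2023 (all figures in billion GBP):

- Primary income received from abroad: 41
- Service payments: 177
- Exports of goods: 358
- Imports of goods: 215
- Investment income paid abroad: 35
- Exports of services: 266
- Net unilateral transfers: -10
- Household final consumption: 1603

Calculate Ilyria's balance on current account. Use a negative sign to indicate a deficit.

Goods balance = 358 - 215 = 143
Services balance = 266 - 177 = 89
Trade balance (goods + services) = 143 + 89 = 232
Net primary income = 41 - 35 = 6
Net secondary income = -10
Current account = 232 + 6 + (-10) = 228

228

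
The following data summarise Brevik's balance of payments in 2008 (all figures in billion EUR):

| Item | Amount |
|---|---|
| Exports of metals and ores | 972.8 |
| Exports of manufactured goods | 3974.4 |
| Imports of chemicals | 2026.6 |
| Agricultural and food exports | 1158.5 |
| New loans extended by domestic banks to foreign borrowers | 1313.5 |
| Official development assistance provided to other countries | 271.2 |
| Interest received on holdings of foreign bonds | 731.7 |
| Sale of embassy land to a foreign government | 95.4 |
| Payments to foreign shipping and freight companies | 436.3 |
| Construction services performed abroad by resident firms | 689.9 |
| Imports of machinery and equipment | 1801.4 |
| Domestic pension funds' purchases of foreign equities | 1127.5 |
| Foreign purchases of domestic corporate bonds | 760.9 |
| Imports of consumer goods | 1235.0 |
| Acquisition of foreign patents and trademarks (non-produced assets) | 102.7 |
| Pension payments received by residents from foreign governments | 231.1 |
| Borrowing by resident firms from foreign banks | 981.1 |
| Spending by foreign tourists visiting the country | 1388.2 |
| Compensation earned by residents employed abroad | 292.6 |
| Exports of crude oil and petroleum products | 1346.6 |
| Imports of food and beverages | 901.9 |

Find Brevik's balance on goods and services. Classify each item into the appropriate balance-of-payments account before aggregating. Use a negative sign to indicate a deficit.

Goods: -2026.6 + 972.8 + 3974.4 + 1346.6 - 1235.0 - 1801.4 - 901.9 + 1158.5 = 1487.4
Services: 689.9 - 436.3 + 1388.2 = 1641.8
Trade balance = 1487.4 + 1641.8 = 3129.2
(Excluded from the trade balance — financial account: new loans extended by domestic banks to foreign borrowers 1313.5, domestic pension funds' purchases of foreign equities 1127.5, foreign purchases of domestic corporate bonds 760.9, borrowing by resident firms from foreign banks 981.1; secondary income: official development assistance provided to other countries 271.2, pension payments received by residents from foreign governments 231.1; primary income: interest received on holdings of foreign bonds 731.7, compensation earned by residents employed abroad 292.6; capital account: sale of embassy land to a foreign government 95.4, acquisition of foreign patents and trademarks (non-produced assets) 102.7.)

3129.2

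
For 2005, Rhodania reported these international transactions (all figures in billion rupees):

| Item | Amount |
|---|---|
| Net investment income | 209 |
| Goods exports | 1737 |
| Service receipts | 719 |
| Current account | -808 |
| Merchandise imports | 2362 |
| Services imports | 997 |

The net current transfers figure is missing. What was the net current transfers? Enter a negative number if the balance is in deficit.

Current account = goods balance + services balance + net primary income + net secondary income
Sum of the known components = -694
Net current transfers = CA - (known components) = -808 - (-694) = -114

-114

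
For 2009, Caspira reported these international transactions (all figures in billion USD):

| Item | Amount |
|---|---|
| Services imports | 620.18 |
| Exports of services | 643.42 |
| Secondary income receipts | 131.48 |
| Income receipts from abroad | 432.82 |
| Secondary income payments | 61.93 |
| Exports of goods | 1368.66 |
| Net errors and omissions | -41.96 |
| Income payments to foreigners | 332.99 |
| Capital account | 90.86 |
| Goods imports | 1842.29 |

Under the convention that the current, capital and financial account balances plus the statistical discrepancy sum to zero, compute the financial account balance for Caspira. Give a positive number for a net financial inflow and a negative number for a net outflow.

Goods balance = 1368.66 - 1842.29 = -473.63
Services balance = 643.42 - 620.18 = 23.24
Trade balance (goods + services) = -473.63 + 23.24 = -450.39
Net primary income = 432.82 - 332.99 = 99.83
Net secondary income = 131.48 - 61.93 = 69.55
Current account = -450.39 + 99.83 + 69.55 = -281.01
Financial account = -(-281.01 + 90.86 + (-41.96)) = 232.11

232.11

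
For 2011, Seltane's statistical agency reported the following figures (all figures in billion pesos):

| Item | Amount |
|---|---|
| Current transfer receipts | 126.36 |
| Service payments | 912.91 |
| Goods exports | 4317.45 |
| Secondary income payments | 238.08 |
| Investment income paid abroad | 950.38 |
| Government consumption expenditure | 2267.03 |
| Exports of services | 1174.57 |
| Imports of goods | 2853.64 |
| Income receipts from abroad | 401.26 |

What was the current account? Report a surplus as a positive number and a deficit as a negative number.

1064.63

Goods balance = 4317.45 - 2853.64 = 1463.81
Services balance = 1174.57 - 912.91 = 261.66
Trade balance (goods + services) = 1463.81 + 261.66 = 1725.47
Net primary income = 401.26 - 950.38 = -549.12
Net secondary income = 126.36 - 238.08 = -111.72
Current account = 1725.47 + (-549.12) + (-111.72) = 1064.63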